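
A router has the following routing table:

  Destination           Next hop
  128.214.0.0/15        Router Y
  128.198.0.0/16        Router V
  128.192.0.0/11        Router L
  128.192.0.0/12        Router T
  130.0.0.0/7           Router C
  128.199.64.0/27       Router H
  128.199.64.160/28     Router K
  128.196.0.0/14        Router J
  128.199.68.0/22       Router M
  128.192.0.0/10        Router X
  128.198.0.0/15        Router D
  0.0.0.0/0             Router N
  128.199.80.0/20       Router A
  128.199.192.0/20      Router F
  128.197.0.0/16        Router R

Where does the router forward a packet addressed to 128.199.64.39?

Router D

Routes whose prefix contains 128.199.64.39:
  0.0.0.0/0 (default, matches everything) -> Router N
  128.192.0.0/10 (128.192.0.0 - 128.255.255.255) -> Router X
  128.192.0.0/11 (128.192.0.0 - 128.223.255.255) -> Router L
  128.192.0.0/12 (128.192.0.0 - 128.207.255.255) -> Router T
  128.196.0.0/14 (128.196.0.0 - 128.199.255.255) -> Router J
  128.198.0.0/15 (128.198.0.0 - 128.199.255.255) -> Router D
More-specific entries that do NOT match:
  128.199.64.160/28 (128.199.64.160 - 128.199.64.175) does not contain 128.199.64.39
  128.199.64.0/27 (128.199.64.0 - 128.199.64.31) does not contain 128.199.64.39
  128.199.68.0/22 (128.199.68.0 - 128.199.71.255) does not contain 128.199.64.39
  128.199.80.0/20 (128.199.80.0 - 128.199.95.255) does not contain 128.199.64.39
  128.199.192.0/20 (128.199.192.0 - 128.199.207.255) does not contain 128.199.64.39
  128.198.0.0/16 (128.198.0.0 - 128.198.255.255) does not contain 128.199.64.39
  128.197.0.0/16 (128.197.0.0 - 128.197.255.255) does not contain 128.199.64.39
Longest matching prefix is /15 -> next hop Router D.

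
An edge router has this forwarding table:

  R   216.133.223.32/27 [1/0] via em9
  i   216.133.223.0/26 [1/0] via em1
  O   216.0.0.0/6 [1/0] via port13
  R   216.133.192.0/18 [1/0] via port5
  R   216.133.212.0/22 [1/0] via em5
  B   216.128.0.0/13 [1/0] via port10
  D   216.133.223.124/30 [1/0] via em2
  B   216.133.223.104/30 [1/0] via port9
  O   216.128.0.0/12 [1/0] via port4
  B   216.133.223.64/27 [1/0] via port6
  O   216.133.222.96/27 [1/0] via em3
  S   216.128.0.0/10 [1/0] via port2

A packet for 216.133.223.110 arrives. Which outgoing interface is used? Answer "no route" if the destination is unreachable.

Routes whose prefix contains 216.133.223.110:
  216.0.0.0/6 (216.0.0.0 - 219.255.255.255) -> port13
  216.128.0.0/10 (216.128.0.0 - 216.191.255.255) -> port2
  216.128.0.0/12 (216.128.0.0 - 216.143.255.255) -> port4
  216.128.0.0/13 (216.128.0.0 - 216.135.255.255) -> port10
  216.133.192.0/18 (216.133.192.0 - 216.133.255.255) -> port5
More-specific entries that do NOT match:
  216.133.223.124/30 (216.133.223.124 - 216.133.223.127) does not contain 216.133.223.110
  216.133.223.104/30 (216.133.223.104 - 216.133.223.107) does not contain 216.133.223.110
  216.133.223.32/27 (216.133.223.32 - 216.133.223.63) does not contain 216.133.223.110
  216.133.223.64/27 (216.133.223.64 - 216.133.223.95) does not contain 216.133.223.110
  216.133.222.96/27 (216.133.222.96 - 216.133.222.127) does not contain 216.133.223.110
  216.133.223.0/26 (216.133.223.0 - 216.133.223.63) does not contain 216.133.223.110
  216.133.212.0/22 (216.133.212.0 - 216.133.215.255) does not contain 216.133.223.110
Longest matching prefix is /18 -> interface port5.

port5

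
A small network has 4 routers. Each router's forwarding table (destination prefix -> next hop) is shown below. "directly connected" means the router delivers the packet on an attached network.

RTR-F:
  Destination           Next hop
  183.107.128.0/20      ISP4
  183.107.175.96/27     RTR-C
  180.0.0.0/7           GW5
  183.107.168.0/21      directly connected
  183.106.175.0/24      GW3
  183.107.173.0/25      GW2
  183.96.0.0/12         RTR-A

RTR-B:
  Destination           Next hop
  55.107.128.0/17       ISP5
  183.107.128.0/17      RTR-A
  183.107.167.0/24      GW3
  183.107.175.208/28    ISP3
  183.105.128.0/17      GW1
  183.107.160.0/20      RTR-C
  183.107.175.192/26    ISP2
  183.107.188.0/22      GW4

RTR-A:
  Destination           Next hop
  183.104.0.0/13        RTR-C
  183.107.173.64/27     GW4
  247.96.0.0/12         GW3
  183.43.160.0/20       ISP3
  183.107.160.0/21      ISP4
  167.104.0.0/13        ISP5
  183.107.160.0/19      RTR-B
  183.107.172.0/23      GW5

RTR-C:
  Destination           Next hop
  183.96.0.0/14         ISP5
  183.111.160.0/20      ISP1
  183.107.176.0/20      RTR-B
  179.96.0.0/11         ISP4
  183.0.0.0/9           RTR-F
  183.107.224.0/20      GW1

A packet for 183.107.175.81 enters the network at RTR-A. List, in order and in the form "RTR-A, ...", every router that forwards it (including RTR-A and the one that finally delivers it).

RTR-A, RTR-B, RTR-C, RTR-F

At RTR-A: longest match for 183.107.175.81 is 183.107.160.0/19 -> RTR-B
At RTR-B: longest match for 183.107.175.81 is 183.107.160.0/20 -> RTR-C
At RTR-C: longest match for 183.107.175.81 is 183.0.0.0/9 -> RTR-F
At RTR-F: longest match for 183.107.175.81 is 183.107.168.0/21 -> directly connected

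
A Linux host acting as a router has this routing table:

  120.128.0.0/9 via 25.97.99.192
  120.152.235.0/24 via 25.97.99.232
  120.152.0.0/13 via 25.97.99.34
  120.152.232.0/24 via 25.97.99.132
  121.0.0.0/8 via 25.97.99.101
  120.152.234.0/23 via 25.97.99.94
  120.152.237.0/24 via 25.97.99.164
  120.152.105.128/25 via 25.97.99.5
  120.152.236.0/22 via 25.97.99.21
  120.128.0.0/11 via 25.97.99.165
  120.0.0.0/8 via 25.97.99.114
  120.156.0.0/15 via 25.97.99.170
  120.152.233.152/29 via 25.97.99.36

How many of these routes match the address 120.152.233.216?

4

Prefixes containing 120.152.233.216:
  120.0.0.0/8 (120.0.0.0 - 120.255.255.255)
  120.128.0.0/9 (120.128.0.0 - 120.255.255.255)
  120.128.0.0/11 (120.128.0.0 - 120.159.255.255)
  120.152.0.0/13 (120.152.0.0 - 120.159.255.255)
Total matching entries: 4.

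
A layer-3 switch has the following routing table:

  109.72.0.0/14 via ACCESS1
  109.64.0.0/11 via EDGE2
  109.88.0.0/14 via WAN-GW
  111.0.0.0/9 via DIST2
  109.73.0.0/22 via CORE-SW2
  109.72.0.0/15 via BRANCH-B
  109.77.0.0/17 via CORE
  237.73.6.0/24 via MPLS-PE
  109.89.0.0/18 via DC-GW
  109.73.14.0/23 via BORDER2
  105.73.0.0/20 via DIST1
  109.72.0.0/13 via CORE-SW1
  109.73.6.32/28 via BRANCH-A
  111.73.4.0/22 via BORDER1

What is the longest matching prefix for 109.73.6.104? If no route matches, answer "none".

Entries matching 109.73.6.104:
  109.64.0.0/11 (109.64.0.0 - 109.95.255.255)
  109.72.0.0/13 (109.72.0.0 - 109.79.255.255)
  109.72.0.0/14 (109.72.0.0 - 109.75.255.255)
  109.72.0.0/15 (109.72.0.0 - 109.73.255.255)
Most specific is 109.72.0.0/15.

109.72.0.0/15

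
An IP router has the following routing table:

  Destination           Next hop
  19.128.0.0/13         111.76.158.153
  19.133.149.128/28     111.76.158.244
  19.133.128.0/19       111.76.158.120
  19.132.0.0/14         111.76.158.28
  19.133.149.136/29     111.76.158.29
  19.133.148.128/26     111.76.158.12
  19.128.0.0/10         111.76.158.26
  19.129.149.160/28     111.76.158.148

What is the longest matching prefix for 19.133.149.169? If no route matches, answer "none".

Entries matching 19.133.149.169:
  19.128.0.0/10 (19.128.0.0 - 19.191.255.255)
  19.128.0.0/13 (19.128.0.0 - 19.135.255.255)
  19.132.0.0/14 (19.132.0.0 - 19.135.255.255)
  19.133.128.0/19 (19.133.128.0 - 19.133.159.255)
Most specific is 19.133.128.0/19.

19.133.128.0/19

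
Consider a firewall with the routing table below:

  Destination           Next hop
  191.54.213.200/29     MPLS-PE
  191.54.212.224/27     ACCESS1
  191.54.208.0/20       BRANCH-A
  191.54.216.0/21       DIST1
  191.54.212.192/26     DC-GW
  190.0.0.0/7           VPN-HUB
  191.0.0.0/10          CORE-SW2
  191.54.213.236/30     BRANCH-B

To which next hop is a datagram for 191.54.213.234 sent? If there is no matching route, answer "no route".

BRANCH-A

Routes whose prefix contains 191.54.213.234:
  190.0.0.0/7 (190.0.0.0 - 191.255.255.255) -> VPN-HUB
  191.0.0.0/10 (191.0.0.0 - 191.63.255.255) -> CORE-SW2
  191.54.208.0/20 (191.54.208.0 - 191.54.223.255) -> BRANCH-A
More-specific entries that do NOT match:
  191.54.213.236/30 (191.54.213.236 - 191.54.213.239) does not contain 191.54.213.234
  191.54.213.200/29 (191.54.213.200 - 191.54.213.207) does not contain 191.54.213.234
  191.54.212.224/27 (191.54.212.224 - 191.54.212.255) does not contain 191.54.213.234
  191.54.212.192/26 (191.54.212.192 - 191.54.212.255) does not contain 191.54.213.234
  191.54.216.0/21 (191.54.216.0 - 191.54.223.255) does not contain 191.54.213.234
Longest matching prefix is /20 -> next hop BRANCH-A.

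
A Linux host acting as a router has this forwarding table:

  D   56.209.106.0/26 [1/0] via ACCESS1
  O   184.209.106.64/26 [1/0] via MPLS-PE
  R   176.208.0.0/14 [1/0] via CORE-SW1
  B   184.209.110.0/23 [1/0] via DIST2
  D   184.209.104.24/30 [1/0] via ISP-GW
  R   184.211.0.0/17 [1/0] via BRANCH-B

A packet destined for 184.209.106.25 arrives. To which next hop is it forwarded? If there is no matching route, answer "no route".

no route

No entry's prefix contains 184.209.106.25; there is no default route.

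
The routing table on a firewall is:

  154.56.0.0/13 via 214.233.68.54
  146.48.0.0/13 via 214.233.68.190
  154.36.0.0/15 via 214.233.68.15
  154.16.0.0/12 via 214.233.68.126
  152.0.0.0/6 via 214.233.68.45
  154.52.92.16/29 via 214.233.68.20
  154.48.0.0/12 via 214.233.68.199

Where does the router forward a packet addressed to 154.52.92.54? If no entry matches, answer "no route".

Routes whose prefix contains 154.52.92.54:
  152.0.0.0/6 (152.0.0.0 - 155.255.255.255) -> 214.233.68.45
  154.48.0.0/12 (154.48.0.0 - 154.63.255.255) -> 214.233.68.199
More-specific entries that do NOT match:
  154.52.92.16/29 (154.52.92.16 - 154.52.92.23) does not contain 154.52.92.54
  154.36.0.0/15 (154.36.0.0 - 154.37.255.255) does not contain 154.52.92.54
  154.56.0.0/13 (154.56.0.0 - 154.63.255.255) does not contain 154.52.92.54
  146.48.0.0/13 (146.48.0.0 - 146.55.255.255) does not contain 154.52.92.54
Longest matching prefix is /12 -> next hop 214.233.68.199.

214.233.68.199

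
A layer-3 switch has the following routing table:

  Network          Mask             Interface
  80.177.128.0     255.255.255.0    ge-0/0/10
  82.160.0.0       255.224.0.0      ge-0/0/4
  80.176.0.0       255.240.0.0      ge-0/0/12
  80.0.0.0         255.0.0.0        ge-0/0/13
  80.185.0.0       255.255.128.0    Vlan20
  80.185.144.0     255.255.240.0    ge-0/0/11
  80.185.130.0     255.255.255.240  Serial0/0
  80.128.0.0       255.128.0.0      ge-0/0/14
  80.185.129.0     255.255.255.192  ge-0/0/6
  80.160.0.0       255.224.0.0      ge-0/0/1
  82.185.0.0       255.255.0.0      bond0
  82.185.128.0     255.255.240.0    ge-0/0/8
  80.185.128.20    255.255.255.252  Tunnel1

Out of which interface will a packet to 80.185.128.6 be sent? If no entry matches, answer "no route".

ge-0/0/12

Routes whose prefix contains 80.185.128.6:
  80.0.0.0/8 (80.0.0.0 - 80.255.255.255) -> ge-0/0/13
  80.128.0.0/9 (80.128.0.0 - 80.255.255.255) -> ge-0/0/14
  80.160.0.0/11 (80.160.0.0 - 80.191.255.255) -> ge-0/0/1
  80.176.0.0/12 (80.176.0.0 - 80.191.255.255) -> ge-0/0/12
More-specific entries that do NOT match:
  80.185.128.20/30 (80.185.128.20 - 80.185.128.23) does not contain 80.185.128.6
  80.185.130.0/28 (80.185.130.0 - 80.185.130.15) does not contain 80.185.128.6
  80.185.129.0/26 (80.185.129.0 - 80.185.129.63) does not contain 80.185.128.6
  80.177.128.0/24 (80.177.128.0 - 80.177.128.255) does not contain 80.185.128.6
  80.185.144.0/20 (80.185.144.0 - 80.185.159.255) does not contain 80.185.128.6
  82.185.128.0/20 (82.185.128.0 - 82.185.143.255) does not contain 80.185.128.6
  80.185.0.0/17 (80.185.0.0 - 80.185.127.255) does not contain 80.185.128.6
  82.185.0.0/16 (82.185.0.0 - 82.185.255.255) does not contain 80.185.128.6
Longest matching prefix is /12 -> interface ge-0/0/12.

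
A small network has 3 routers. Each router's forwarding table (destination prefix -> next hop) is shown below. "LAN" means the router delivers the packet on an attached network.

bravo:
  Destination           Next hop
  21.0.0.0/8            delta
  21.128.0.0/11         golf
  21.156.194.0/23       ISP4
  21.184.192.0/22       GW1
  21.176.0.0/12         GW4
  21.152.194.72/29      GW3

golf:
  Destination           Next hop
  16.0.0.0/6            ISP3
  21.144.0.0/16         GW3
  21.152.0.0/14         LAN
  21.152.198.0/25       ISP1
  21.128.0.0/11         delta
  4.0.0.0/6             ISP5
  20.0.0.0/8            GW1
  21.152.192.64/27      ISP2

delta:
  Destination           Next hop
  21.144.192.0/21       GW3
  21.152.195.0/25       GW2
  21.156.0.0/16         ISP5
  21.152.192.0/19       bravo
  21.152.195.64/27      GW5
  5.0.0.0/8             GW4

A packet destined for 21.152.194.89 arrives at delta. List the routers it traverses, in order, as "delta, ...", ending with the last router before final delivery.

delta, bravo, golf

At delta: longest match for 21.152.194.89 is 21.152.192.0/19 -> bravo
At bravo: longest match for 21.152.194.89 is 21.128.0.0/11 -> golf
At golf: longest match for 21.152.194.89 is 21.152.0.0/14 -> LAN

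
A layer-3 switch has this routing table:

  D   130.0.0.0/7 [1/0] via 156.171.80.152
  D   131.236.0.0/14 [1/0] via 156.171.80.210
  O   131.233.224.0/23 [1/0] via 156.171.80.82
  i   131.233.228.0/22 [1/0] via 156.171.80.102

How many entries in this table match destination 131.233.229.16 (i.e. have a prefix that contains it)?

Prefixes containing 131.233.229.16:
  130.0.0.0/7 (130.0.0.0 - 131.255.255.255)
  131.233.228.0/22 (131.233.228.0 - 131.233.231.255)
Total matching entries: 2.

2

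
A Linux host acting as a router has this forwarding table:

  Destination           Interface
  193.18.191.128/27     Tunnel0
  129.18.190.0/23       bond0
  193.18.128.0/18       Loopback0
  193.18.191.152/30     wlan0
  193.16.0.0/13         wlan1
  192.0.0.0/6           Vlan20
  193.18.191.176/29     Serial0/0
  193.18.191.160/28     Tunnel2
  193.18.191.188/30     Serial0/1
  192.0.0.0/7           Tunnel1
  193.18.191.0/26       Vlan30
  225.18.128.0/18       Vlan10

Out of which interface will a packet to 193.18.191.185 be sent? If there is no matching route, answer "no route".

Routes whose prefix contains 193.18.191.185:
  192.0.0.0/6 (192.0.0.0 - 195.255.255.255) -> Vlan20
  192.0.0.0/7 (192.0.0.0 - 193.255.255.255) -> Tunnel1
  193.16.0.0/13 (193.16.0.0 - 193.23.255.255) -> wlan1
  193.18.128.0/18 (193.18.128.0 - 193.18.191.255) -> Loopback0
More-specific entries that do NOT match:
  193.18.191.152/30 (193.18.191.152 - 193.18.191.155) does not contain 193.18.191.185
  193.18.191.188/30 (193.18.191.188 - 193.18.191.191) does not contain 193.18.191.185
  193.18.191.176/29 (193.18.191.176 - 193.18.191.183) does not contain 193.18.191.185
  193.18.191.160/28 (193.18.191.160 - 193.18.191.175) does not contain 193.18.191.185
  193.18.191.128/27 (193.18.191.128 - 193.18.191.159) does not contain 193.18.191.185
  193.18.191.0/26 (193.18.191.0 - 193.18.191.63) does not contain 193.18.191.185
  129.18.190.0/23 (129.18.190.0 - 129.18.191.255) does not contain 193.18.191.185
Longest matching prefix is /18 -> interface Loopback0.

Loopback0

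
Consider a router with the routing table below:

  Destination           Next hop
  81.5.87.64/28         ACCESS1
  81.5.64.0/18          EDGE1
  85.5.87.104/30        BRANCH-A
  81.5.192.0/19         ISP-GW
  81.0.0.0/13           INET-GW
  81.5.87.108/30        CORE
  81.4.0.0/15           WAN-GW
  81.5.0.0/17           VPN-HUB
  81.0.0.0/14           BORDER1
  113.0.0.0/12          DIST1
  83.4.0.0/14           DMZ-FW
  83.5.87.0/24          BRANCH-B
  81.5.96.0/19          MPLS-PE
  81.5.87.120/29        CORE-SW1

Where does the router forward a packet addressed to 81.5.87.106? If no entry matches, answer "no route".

Routes whose prefix contains 81.5.87.106:
  81.0.0.0/13 (81.0.0.0 - 81.7.255.255) -> INET-GW
  81.4.0.0/15 (81.4.0.0 - 81.5.255.255) -> WAN-GW
  81.5.0.0/17 (81.5.0.0 - 81.5.127.255) -> VPN-HUB
  81.5.64.0/18 (81.5.64.0 - 81.5.127.255) -> EDGE1
More-specific entries that do NOT match:
  85.5.87.104/30 (85.5.87.104 - 85.5.87.107) does not contain 81.5.87.106
  81.5.87.108/30 (81.5.87.108 - 81.5.87.111) does not contain 81.5.87.106
  81.5.87.120/29 (81.5.87.120 - 81.5.87.127) does not contain 81.5.87.106
  81.5.87.64/28 (81.5.87.64 - 81.5.87.79) does not contain 81.5.87.106
  83.5.87.0/24 (83.5.87.0 - 83.5.87.255) does not contain 81.5.87.106
  81.5.192.0/19 (81.5.192.0 - 81.5.223.255) does not contain 81.5.87.106
  81.5.96.0/19 (81.5.96.0 - 81.5.127.255) does not contain 81.5.87.106
Longest matching prefix is /18 -> next hop EDGE1.

EDGE1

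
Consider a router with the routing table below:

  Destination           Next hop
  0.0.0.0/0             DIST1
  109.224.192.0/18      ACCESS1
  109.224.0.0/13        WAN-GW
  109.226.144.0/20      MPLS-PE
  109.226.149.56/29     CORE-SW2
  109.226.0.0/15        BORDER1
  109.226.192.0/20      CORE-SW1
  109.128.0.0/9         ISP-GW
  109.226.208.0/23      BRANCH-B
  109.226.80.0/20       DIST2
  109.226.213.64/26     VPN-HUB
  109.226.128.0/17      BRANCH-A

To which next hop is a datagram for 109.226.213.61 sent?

Routes whose prefix contains 109.226.213.61:
  0.0.0.0/0 (default, matches everything) -> DIST1
  109.128.0.0/9 (109.128.0.0 - 109.255.255.255) -> ISP-GW
  109.224.0.0/13 (109.224.0.0 - 109.231.255.255) -> WAN-GW
  109.226.0.0/15 (109.226.0.0 - 109.227.255.255) -> BORDER1
  109.226.128.0/17 (109.226.128.0 - 109.226.255.255) -> BRANCH-A
More-specific entries that do NOT match:
  109.226.149.56/29 (109.226.149.56 - 109.226.149.63) does not contain 109.226.213.61
  109.226.213.64/26 (109.226.213.64 - 109.226.213.127) does not contain 109.226.213.61
  109.226.208.0/23 (109.226.208.0 - 109.226.209.255) does not contain 109.226.213.61
  109.226.144.0/20 (109.226.144.0 - 109.226.159.255) does not contain 109.226.213.61
  109.226.192.0/20 (109.226.192.0 - 109.226.207.255) does not contain 109.226.213.61
  109.226.80.0/20 (109.226.80.0 - 109.226.95.255) does not contain 109.226.213.61
  109.224.192.0/18 (109.224.192.0 - 109.224.255.255) does not contain 109.226.213.61
Longest matching prefix is /17 -> next hop BRANCH-A.

BRANCH-A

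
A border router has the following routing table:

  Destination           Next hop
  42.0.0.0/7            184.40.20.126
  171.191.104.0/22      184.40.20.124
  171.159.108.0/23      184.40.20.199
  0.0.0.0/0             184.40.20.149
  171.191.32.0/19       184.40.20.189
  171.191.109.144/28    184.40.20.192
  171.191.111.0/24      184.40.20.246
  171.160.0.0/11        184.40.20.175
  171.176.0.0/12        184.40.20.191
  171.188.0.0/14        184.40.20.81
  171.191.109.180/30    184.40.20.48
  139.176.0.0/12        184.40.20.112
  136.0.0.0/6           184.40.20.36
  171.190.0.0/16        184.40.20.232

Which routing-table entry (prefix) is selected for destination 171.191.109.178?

171.188.0.0/14

Entries matching 171.191.109.178:
  0.0.0.0/0 (default, matches everything)
  171.160.0.0/11 (171.160.0.0 - 171.191.255.255)
  171.176.0.0/12 (171.176.0.0 - 171.191.255.255)
  171.188.0.0/14 (171.188.0.0 - 171.191.255.255)
Most specific is 171.188.0.0/14.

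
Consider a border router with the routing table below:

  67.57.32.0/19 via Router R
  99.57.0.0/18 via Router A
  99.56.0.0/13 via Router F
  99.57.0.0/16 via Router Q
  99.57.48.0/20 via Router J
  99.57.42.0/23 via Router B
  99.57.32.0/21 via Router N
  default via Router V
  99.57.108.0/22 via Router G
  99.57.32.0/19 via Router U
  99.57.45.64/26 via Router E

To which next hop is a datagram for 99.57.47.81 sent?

Router U

Routes whose prefix contains 99.57.47.81:
  0.0.0.0/0 (default, matches everything) -> Router V
  99.56.0.0/13 (99.56.0.0 - 99.63.255.255) -> Router F
  99.57.0.0/16 (99.57.0.0 - 99.57.255.255) -> Router Q
  99.57.0.0/18 (99.57.0.0 - 99.57.63.255) -> Router A
  99.57.32.0/19 (99.57.32.0 - 99.57.63.255) -> Router U
More-specific entries that do NOT match:
  99.57.45.64/26 (99.57.45.64 - 99.57.45.127) does not contain 99.57.47.81
  99.57.42.0/23 (99.57.42.0 - 99.57.43.255) does not contain 99.57.47.81
  99.57.108.0/22 (99.57.108.0 - 99.57.111.255) does not contain 99.57.47.81
  99.57.32.0/21 (99.57.32.0 - 99.57.39.255) does not contain 99.57.47.81
  99.57.48.0/20 (99.57.48.0 - 99.57.63.255) does not contain 99.57.47.81
Longest matching prefix is /19 -> next hop Router U.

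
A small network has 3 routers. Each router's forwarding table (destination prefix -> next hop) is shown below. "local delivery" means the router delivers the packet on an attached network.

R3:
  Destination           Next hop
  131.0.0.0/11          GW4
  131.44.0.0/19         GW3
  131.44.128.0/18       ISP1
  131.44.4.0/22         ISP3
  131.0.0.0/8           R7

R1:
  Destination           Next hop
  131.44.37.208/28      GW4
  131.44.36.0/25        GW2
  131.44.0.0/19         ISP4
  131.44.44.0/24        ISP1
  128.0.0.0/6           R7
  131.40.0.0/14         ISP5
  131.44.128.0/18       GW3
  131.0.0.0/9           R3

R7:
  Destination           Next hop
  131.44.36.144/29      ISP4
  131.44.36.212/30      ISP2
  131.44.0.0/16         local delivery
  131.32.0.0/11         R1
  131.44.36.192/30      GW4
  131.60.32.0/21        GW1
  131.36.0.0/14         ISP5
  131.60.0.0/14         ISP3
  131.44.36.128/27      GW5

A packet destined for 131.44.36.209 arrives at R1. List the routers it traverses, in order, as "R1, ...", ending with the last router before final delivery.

At R1: longest match for 131.44.36.209 is 131.0.0.0/9 -> R3
At R3: longest match for 131.44.36.209 is 131.0.0.0/8 -> R7
At R7: longest match for 131.44.36.209 is 131.44.0.0/16 -> local delivery

R1, R3, R7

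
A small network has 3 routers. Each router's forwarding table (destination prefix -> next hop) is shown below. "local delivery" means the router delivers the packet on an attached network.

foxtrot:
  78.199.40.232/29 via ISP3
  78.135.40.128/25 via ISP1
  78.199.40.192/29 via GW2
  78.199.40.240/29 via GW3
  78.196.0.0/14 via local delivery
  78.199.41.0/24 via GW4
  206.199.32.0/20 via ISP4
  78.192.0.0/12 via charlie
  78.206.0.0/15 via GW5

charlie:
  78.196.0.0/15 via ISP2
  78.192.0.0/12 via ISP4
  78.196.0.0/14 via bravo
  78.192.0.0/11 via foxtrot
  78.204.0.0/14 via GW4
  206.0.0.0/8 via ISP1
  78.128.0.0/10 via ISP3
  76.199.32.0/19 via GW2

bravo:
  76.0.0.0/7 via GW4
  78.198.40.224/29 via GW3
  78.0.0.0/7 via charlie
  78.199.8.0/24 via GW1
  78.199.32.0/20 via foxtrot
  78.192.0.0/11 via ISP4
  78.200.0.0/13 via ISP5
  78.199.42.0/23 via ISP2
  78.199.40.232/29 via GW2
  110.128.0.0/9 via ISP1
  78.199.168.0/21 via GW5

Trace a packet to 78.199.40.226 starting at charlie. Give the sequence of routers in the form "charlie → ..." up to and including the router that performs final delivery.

charlie → bravo → foxtrot

At charlie: longest match for 78.199.40.226 is 78.196.0.0/14 -> bravo
At bravo: longest match for 78.199.40.226 is 78.199.32.0/20 -> foxtrot
At foxtrot: longest match for 78.199.40.226 is 78.196.0.0/14 -> local delivery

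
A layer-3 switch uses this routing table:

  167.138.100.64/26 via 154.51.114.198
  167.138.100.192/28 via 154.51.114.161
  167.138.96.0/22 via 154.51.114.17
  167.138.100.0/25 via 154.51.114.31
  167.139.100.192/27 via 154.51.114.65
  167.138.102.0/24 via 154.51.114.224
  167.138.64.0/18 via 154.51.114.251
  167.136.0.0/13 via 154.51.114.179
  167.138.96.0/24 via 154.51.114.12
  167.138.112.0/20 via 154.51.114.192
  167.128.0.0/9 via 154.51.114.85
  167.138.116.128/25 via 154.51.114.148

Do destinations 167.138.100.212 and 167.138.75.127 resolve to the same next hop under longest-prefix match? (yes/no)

yes

167.138.100.212: longest match 167.138.64.0/18 -> 154.51.114.251
167.138.75.127: longest match 167.138.64.0/18 -> 154.51.114.251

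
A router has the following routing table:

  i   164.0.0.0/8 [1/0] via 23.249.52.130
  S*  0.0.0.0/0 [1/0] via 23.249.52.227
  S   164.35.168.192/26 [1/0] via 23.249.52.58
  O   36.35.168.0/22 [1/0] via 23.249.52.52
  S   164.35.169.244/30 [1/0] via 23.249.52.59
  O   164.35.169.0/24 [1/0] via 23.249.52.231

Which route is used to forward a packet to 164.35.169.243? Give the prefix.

164.35.169.0/24

Entries matching 164.35.169.243:
  0.0.0.0/0 (default, matches everything)
  164.0.0.0/8 (164.0.0.0 - 164.255.255.255)
  164.35.169.0/24 (164.35.169.0 - 164.35.169.255)
Most specific is 164.35.169.0/24.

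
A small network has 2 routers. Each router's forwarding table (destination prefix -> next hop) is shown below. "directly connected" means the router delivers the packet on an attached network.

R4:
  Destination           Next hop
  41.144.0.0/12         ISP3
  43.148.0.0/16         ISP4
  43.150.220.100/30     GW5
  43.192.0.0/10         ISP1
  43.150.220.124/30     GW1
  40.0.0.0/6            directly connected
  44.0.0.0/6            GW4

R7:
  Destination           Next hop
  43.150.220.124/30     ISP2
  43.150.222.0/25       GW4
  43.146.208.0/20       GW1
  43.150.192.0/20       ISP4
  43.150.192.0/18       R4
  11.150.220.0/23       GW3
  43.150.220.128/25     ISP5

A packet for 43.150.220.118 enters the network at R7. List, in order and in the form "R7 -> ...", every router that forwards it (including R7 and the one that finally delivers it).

R7 -> R4

At R7: longest match for 43.150.220.118 is 43.150.192.0/18 -> R4
At R4: longest match for 43.150.220.118 is 40.0.0.0/6 -> directly connected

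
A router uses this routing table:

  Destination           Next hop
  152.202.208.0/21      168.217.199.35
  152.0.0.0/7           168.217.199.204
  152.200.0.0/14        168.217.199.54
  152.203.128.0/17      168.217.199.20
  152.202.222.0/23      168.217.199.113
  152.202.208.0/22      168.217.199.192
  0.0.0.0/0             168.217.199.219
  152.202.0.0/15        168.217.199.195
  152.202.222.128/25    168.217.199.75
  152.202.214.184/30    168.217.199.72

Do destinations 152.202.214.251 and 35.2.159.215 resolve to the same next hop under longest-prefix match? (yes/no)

no

152.202.214.251: longest match 152.202.208.0/21 -> 168.217.199.35
35.2.159.215: longest match 0.0.0.0/0 -> 168.217.199.219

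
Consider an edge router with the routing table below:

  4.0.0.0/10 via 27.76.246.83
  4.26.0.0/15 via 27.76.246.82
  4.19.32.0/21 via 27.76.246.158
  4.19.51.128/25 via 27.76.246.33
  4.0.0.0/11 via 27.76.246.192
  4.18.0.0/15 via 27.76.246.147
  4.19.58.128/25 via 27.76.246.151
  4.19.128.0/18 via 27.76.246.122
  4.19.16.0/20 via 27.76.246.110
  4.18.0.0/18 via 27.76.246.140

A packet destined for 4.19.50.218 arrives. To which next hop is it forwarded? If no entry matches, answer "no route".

27.76.246.147

Routes whose prefix contains 4.19.50.218:
  4.0.0.0/10 (4.0.0.0 - 4.63.255.255) -> 27.76.246.83
  4.0.0.0/11 (4.0.0.0 - 4.31.255.255) -> 27.76.246.192
  4.18.0.0/15 (4.18.0.0 - 4.19.255.255) -> 27.76.246.147
More-specific entries that do NOT match:
  4.19.51.128/25 (4.19.51.128 - 4.19.51.255) does not contain 4.19.50.218
  4.19.58.128/25 (4.19.58.128 - 4.19.58.255) does not contain 4.19.50.218
  4.19.32.0/21 (4.19.32.0 - 4.19.39.255) does not contain 4.19.50.218
  4.19.16.0/20 (4.19.16.0 - 4.19.31.255) does not contain 4.19.50.218
  4.19.128.0/18 (4.19.128.0 - 4.19.191.255) does not contain 4.19.50.218
  4.18.0.0/18 (4.18.0.0 - 4.18.63.255) does not contain 4.19.50.218
Longest matching prefix is /15 -> next hop 27.76.246.147.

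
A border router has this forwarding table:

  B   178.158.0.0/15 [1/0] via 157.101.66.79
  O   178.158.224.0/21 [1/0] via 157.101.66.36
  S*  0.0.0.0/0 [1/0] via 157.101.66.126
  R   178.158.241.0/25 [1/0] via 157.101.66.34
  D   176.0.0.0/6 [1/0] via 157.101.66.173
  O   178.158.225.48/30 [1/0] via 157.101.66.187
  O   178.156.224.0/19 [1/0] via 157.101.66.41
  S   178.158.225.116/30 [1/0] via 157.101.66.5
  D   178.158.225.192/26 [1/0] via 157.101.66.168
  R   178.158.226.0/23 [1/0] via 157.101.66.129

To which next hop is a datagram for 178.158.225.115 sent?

157.101.66.36

Routes whose prefix contains 178.158.225.115:
  0.0.0.0/0 (default, matches everything) -> 157.101.66.126
  176.0.0.0/6 (176.0.0.0 - 179.255.255.255) -> 157.101.66.173
  178.158.0.0/15 (178.158.0.0 - 178.159.255.255) -> 157.101.66.79
  178.158.224.0/21 (178.158.224.0 - 178.158.231.255) -> 157.101.66.36
More-specific entries that do NOT match:
  178.158.225.48/30 (178.158.225.48 - 178.158.225.51) does not contain 178.158.225.115
  178.158.225.116/30 (178.158.225.116 - 178.158.225.119) does not contain 178.158.225.115
  178.158.225.192/26 (178.158.225.192 - 178.158.225.255) does not contain 178.158.225.115
  178.158.241.0/25 (178.158.241.0 - 178.158.241.127) does not contain 178.158.225.115
  178.158.226.0/23 (178.158.226.0 - 178.158.227.255) does not contain 178.158.225.115
Longest matching prefix is /21 -> next hop 157.101.66.36.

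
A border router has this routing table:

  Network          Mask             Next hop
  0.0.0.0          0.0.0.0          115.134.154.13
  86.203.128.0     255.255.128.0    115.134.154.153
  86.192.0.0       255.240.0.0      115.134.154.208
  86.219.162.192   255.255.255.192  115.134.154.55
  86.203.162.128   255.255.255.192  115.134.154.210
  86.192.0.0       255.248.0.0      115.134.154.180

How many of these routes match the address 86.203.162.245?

3

Prefixes containing 86.203.162.245:
  0.0.0.0/0 (default, matches everything)
  86.192.0.0/12 (86.192.0.0 - 86.207.255.255)
  86.203.128.0/17 (86.203.128.0 - 86.203.255.255)
Total matching entries: 3.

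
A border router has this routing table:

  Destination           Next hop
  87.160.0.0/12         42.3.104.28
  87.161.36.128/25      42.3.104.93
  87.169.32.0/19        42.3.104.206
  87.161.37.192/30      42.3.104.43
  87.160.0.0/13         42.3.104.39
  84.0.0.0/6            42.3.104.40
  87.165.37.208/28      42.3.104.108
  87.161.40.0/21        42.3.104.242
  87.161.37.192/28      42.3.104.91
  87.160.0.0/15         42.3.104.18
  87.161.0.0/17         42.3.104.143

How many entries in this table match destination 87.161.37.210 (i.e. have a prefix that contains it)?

Prefixes containing 87.161.37.210:
  84.0.0.0/6 (84.0.0.0 - 87.255.255.255)
  87.160.0.0/12 (87.160.0.0 - 87.175.255.255)
  87.160.0.0/13 (87.160.0.0 - 87.167.255.255)
  87.160.0.0/15 (87.160.0.0 - 87.161.255.255)
  87.161.0.0/17 (87.161.0.0 - 87.161.127.255)
Total matching entries: 5.

5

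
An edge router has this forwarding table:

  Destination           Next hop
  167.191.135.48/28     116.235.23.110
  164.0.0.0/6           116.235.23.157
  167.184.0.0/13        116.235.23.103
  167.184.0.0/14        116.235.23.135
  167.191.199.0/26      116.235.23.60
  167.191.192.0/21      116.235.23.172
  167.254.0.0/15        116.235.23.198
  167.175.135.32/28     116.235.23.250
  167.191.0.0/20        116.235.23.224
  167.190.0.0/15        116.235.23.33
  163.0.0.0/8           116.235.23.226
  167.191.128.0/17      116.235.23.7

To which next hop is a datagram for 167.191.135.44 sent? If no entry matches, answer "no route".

116.235.23.7

Routes whose prefix contains 167.191.135.44:
  164.0.0.0/6 (164.0.0.0 - 167.255.255.255) -> 116.235.23.157
  167.184.0.0/13 (167.184.0.0 - 167.191.255.255) -> 116.235.23.103
  167.190.0.0/15 (167.190.0.0 - 167.191.255.255) -> 116.235.23.33
  167.191.128.0/17 (167.191.128.0 - 167.191.255.255) -> 116.235.23.7
More-specific entries that do NOT match:
  167.191.135.48/28 (167.191.135.48 - 167.191.135.63) does not contain 167.191.135.44
  167.175.135.32/28 (167.175.135.32 - 167.175.135.47) does not contain 167.191.135.44
  167.191.199.0/26 (167.191.199.0 - 167.191.199.63) does not contain 167.191.135.44
  167.191.192.0/21 (167.191.192.0 - 167.191.199.255) does not contain 167.191.135.44
  167.191.0.0/20 (167.191.0.0 - 167.191.15.255) does not contain 167.191.135.44
Longest matching prefix is /17 -> next hop 116.235.23.7.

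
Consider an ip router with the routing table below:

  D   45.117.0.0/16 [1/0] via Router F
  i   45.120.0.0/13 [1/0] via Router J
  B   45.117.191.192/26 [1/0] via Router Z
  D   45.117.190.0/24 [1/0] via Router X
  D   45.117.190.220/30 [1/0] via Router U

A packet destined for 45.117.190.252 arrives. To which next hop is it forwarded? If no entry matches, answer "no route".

Routes whose prefix contains 45.117.190.252:
  45.117.0.0/16 (45.117.0.0 - 45.117.255.255) -> Router F
  45.117.190.0/24 (45.117.190.0 - 45.117.190.255) -> Router X
More-specific entries that do NOT match:
  45.117.190.220/30 (45.117.190.220 - 45.117.190.223) does not contain 45.117.190.252
  45.117.191.192/26 (45.117.191.192 - 45.117.191.255) does not contain 45.117.190.252
Longest matching prefix is /24 -> next hop Router X.

Router X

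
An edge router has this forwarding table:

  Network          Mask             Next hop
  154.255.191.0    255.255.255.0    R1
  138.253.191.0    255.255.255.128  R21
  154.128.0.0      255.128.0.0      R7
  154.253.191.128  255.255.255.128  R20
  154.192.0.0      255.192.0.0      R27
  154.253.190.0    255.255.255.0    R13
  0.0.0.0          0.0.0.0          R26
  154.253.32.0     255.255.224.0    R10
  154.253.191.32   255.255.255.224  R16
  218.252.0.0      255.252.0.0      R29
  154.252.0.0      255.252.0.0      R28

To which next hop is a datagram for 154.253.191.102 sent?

Routes whose prefix contains 154.253.191.102:
  0.0.0.0/0 (default, matches everything) -> R26
  154.128.0.0/9 (154.128.0.0 - 154.255.255.255) -> R7
  154.192.0.0/10 (154.192.0.0 - 154.255.255.255) -> R27
  154.252.0.0/14 (154.252.0.0 - 154.255.255.255) -> R28
More-specific entries that do NOT match:
  154.253.191.32/27 (154.253.191.32 - 154.253.191.63) does not contain 154.253.191.102
  138.253.191.0/25 (138.253.191.0 - 138.253.191.127) does not contain 154.253.191.102
  154.253.191.128/25 (154.253.191.128 - 154.253.191.255) does not contain 154.253.191.102
  154.255.191.0/24 (154.255.191.0 - 154.255.191.255) does not contain 154.253.191.102
  154.253.190.0/24 (154.253.190.0 - 154.253.190.255) does not contain 154.253.191.102
  154.253.32.0/19 (154.253.32.0 - 154.253.63.255) does not contain 154.253.191.102
Longest matching prefix is /14 -> next hop R28.

R28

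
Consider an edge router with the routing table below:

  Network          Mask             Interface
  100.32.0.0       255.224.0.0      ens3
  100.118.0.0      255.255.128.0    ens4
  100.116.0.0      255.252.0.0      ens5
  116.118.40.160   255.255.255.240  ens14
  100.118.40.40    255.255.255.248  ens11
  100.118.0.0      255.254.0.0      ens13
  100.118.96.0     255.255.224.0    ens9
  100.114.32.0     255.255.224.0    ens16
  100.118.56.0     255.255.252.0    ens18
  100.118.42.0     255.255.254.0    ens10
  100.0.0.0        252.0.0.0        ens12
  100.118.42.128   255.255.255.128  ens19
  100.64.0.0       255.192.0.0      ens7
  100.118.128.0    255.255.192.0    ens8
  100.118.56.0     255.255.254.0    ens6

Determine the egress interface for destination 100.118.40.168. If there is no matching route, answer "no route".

Routes whose prefix contains 100.118.40.168:
  100.0.0.0/6 (100.0.0.0 - 103.255.255.255) -> ens12
  100.64.0.0/10 (100.64.0.0 - 100.127.255.255) -> ens7
  100.116.0.0/14 (100.116.0.0 - 100.119.255.255) -> ens5
  100.118.0.0/15 (100.118.0.0 - 100.119.255.255) -> ens13
  100.118.0.0/17 (100.118.0.0 - 100.118.127.255) -> ens4
More-specific entries that do NOT match:
  100.118.40.40/29 (100.118.40.40 - 100.118.40.47) does not contain 100.118.40.168
  116.118.40.160/28 (116.118.40.160 - 116.118.40.175) does not contain 100.118.40.168
  100.118.42.128/25 (100.118.42.128 - 100.118.42.255) does not contain 100.118.40.168
  100.118.42.0/23 (100.118.42.0 - 100.118.43.255) does not contain 100.118.40.168
  100.118.56.0/23 (100.118.56.0 - 100.118.57.255) does not contain 100.118.40.168
  100.118.56.0/22 (100.118.56.0 - 100.118.59.255) does not contain 100.118.40.168
  100.118.96.0/19 (100.118.96.0 - 100.118.127.255) does not contain 100.118.40.168
  100.114.32.0/19 (100.114.32.0 - 100.114.63.255) does not contain 100.118.40.168
  100.118.128.0/18 (100.118.128.0 - 100.118.191.255) does not contain 100.118.40.168
Longest matching prefix is /17 -> interface ens4.

ens4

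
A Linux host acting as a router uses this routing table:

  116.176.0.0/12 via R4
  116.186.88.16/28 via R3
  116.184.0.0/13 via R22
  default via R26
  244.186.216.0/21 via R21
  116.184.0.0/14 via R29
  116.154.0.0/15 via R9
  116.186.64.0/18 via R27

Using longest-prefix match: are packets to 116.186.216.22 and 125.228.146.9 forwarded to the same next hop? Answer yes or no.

116.186.216.22: longest match 116.184.0.0/14 -> R29
125.228.146.9: longest match 0.0.0.0/0 -> R26

no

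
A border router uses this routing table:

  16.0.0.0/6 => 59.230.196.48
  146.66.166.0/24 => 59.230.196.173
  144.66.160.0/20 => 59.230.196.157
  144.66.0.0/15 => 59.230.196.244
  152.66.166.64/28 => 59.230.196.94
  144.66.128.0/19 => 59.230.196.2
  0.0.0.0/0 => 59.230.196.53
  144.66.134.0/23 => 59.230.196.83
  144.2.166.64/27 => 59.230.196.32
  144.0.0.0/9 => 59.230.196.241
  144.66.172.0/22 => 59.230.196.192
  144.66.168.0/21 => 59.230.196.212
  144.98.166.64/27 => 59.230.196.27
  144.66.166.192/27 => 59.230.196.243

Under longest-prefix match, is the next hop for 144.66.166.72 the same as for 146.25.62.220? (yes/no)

no

144.66.166.72: longest match 144.66.160.0/20 -> 59.230.196.157
146.25.62.220: longest match 0.0.0.0/0 -> 59.230.196.53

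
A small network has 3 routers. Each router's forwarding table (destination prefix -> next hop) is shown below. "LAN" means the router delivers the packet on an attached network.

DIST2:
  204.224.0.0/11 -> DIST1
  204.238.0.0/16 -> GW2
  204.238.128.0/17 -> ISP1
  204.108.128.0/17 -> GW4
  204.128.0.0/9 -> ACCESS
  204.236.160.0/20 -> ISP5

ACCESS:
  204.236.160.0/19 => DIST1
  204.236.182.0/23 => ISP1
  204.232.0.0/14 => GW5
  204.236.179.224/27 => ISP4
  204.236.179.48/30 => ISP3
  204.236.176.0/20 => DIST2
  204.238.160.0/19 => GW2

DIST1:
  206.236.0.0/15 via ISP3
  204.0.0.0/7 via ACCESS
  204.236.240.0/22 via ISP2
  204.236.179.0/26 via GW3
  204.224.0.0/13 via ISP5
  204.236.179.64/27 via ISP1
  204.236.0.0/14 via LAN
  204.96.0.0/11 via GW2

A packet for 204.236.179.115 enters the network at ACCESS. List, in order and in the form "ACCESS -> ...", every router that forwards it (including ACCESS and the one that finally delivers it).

At ACCESS: longest match for 204.236.179.115 is 204.236.176.0/20 -> DIST2
At DIST2: longest match for 204.236.179.115 is 204.224.0.0/11 -> DIST1
At DIST1: longest match for 204.236.179.115 is 204.236.0.0/14 -> LAN

ACCESS -> DIST2 -> DIST1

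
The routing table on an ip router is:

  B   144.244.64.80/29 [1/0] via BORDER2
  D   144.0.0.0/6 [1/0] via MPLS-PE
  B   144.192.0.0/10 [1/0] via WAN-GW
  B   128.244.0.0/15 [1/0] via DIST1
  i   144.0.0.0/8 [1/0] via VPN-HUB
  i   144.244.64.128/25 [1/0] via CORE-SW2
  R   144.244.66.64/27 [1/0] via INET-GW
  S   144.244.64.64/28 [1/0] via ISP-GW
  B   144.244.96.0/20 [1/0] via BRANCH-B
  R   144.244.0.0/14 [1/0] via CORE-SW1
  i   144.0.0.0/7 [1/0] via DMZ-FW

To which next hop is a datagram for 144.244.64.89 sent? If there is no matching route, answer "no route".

CORE-SW1

Routes whose prefix contains 144.244.64.89:
  144.0.0.0/6 (144.0.0.0 - 147.255.255.255) -> MPLS-PE
  144.0.0.0/7 (144.0.0.0 - 145.255.255.255) -> DMZ-FW
  144.0.0.0/8 (144.0.0.0 - 144.255.255.255) -> VPN-HUB
  144.192.0.0/10 (144.192.0.0 - 144.255.255.255) -> WAN-GW
  144.244.0.0/14 (144.244.0.0 - 144.247.255.255) -> CORE-SW1
More-specific entries that do NOT match:
  144.244.64.80/29 (144.244.64.80 - 144.244.64.87) does not contain 144.244.64.89
  144.244.64.64/28 (144.244.64.64 - 144.244.64.79) does not contain 144.244.64.89
  144.244.66.64/27 (144.244.66.64 - 144.244.66.95) does not contain 144.244.64.89
  144.244.64.128/25 (144.244.64.128 - 144.244.64.255) does not contain 144.244.64.89
  144.244.96.0/20 (144.244.96.0 - 144.244.111.255) does not contain 144.244.64.89
  128.244.0.0/15 (128.244.0.0 - 128.245.255.255) does not contain 144.244.64.89
Longest matching prefix is /14 -> next hop CORE-SW1.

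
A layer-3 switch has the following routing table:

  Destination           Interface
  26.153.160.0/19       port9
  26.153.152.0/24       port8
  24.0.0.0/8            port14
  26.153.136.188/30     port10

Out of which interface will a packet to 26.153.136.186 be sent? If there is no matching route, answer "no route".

No entry's prefix contains 26.153.136.186; there is no default route.

no route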